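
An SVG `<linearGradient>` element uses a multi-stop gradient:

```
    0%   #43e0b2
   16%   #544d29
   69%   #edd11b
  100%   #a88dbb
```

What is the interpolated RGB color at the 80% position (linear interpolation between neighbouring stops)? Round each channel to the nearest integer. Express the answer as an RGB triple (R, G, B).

(213, 185, 84)

80% lies between the 69% and 100% stops, so the local fraction is t = (80 − 69)/(100 − 69) = 11/31 ≈ 0.3548.
#edd11b → (237, 209, 27); #a88dbb → (168, 141, 187).
R = 237 + 0.3548 × (168 − 237) = 212.519 → 213
G = 209 + 0.3548 × (141 − 209) = 184.874 → 185
B = 27 + 0.3548 × (187 − 27) = 83.768 → 84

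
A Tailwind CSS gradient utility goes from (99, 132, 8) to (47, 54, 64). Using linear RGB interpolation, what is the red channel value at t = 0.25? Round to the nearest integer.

R = 99 + 0.25 × (47 − 99) = 86 → 86

86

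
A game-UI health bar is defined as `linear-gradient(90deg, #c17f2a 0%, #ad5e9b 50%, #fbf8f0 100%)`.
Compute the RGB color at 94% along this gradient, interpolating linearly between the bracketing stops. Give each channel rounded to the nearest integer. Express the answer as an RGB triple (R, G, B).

(242, 230, 230)

94% lies between the 50% and 100% stops, so the local fraction is t = (94 − 50)/(100 − 50) = 44/50 ≈ 0.88.
#ad5e9b → (173, 94, 155); #fbf8f0 → (251, 248, 240).
R = 173 + 0.88 × (251 − 173) = 241.64 → 242
G = 94 + 0.88 × (248 − 94) = 229.52 → 230
B = 155 + 0.88 × (240 − 155) = 229.8 → 230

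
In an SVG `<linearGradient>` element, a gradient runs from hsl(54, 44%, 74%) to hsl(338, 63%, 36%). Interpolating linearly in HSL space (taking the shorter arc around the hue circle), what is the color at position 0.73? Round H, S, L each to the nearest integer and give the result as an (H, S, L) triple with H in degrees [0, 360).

Hue: 338 − 54 = 284°, but |284| > 180 so the shorter arc goes the other way: Δh = 284 − 360 = -76°.
H = 54 + 0.73 × (-76) = -1.48 → -1 → -1 mod 360 = 359°
S = 44 + 0.73 × (63 − 44) = 57.87 → 58%
L = 74 + 0.73 × (36 − 74) = 46.26 → 46%

(359, 58, 46)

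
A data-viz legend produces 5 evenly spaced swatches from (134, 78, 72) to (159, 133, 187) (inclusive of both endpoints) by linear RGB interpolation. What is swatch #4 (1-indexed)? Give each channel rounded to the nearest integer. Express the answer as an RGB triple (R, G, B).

(153, 119, 158)

With 5 swatches and endpoints inclusive, swatch 4 sits at t = (4 − 1)/(5 − 1) = 3/4 ≈ 0.75.
R = 134 + 0.75 × (159 − 134) = 152.75 → 153
G = 78 + 0.75 × (133 − 78) = 119.25 → 119
B = 72 + 0.75 × (187 − 72) = 158.25 → 158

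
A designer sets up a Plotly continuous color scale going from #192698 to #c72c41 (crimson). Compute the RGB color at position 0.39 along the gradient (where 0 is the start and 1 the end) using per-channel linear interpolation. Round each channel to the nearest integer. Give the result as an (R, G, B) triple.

#192698 → (25, 38, 152); #c72c41 → (199, 44, 65).
R = 25 + 0.39 × (199 − 25) = 25 + 0.39 × 174 = 92.86 → 93
G = 38 + 0.39 × (44 − 38) = 38 + 0.39 × 6 = 40.34 → 40
B = 152 + 0.39 × (65 − 152) = 152 + 0.39 × -87 = 118.07 → 118
So the blended color is (93, 40, 118), about #5d2876.

(93, 40, 118)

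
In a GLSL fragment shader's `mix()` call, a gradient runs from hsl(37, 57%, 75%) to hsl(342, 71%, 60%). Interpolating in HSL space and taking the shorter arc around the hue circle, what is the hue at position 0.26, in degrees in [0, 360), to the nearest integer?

Hue: 342 − 37 = 305°, but |305| > 180 so the shorter arc goes the other way: Δh = 305 − 360 = -55°.
H = 37 + 0.26 × (-55) = 22.7 → 23°

23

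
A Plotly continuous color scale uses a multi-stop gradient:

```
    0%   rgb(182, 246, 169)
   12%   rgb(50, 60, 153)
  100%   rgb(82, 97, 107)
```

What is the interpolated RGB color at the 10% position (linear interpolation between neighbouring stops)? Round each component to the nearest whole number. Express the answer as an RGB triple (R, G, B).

10% lies between the 0% and 12% stops, so the local fraction is t = (10 − 0)/(12 − 0) = 10/12 ≈ 0.8333.
R = 182 + 0.8333 × (50 − 182) = 72.004 → 72
G = 246 + 0.8333 × (60 − 246) = 91.006 → 91
B = 169 + 0.8333 × (153 − 169) = 155.667 → 156

(72, 91, 156)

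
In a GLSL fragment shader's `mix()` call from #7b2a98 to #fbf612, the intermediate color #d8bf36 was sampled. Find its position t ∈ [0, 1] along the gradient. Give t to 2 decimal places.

0.73

Invert the lerp on the G channel (largest span, 204): t = (191 − 42) / (246 − 42) = 149/204 = 0.73039.
Check on R: (216 − 123)/(251 − 123) = 0.7266 ✓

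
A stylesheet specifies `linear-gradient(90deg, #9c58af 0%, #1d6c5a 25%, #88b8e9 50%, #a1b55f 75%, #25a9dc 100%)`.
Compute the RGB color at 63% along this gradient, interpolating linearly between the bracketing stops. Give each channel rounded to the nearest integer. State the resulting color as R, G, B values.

63% lies between the 50% and 75% stops, so the local fraction is t = (63 − 50)/(75 − 50) = 13/25 ≈ 0.52.
#88b8e9 → (136, 184, 233); #a1b55f → (161, 181, 95).
R = 136 + 0.52 × (161 − 136) = 149 → 149
G = 184 + 0.52 × (181 − 184) = 182.44 → 182
B = 233 + 0.52 × (95 − 233) = 161.24 → 161

(149, 182, 161)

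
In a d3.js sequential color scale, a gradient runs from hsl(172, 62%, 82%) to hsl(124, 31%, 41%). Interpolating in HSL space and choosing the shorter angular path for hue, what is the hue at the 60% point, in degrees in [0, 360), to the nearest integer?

143

Hue arc: Δh = 124 − 172 = -48° (|Δh| ≤ 180, already the shorter path).
H = 172 + 0.6 × (-48) = 143.2 → 143°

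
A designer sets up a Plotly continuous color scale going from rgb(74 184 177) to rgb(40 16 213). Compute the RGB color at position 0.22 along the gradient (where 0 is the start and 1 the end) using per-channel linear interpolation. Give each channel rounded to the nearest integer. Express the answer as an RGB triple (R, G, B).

R = 74 + 0.22 × (40 − 74) = 74 + 0.22 × -34 = 66.52 → 67
G = 184 + 0.22 × (16 − 184) = 184 + 0.22 × -168 = 147.04 → 147
B = 177 + 0.22 × (213 − 177) = 177 + 0.22 × 36 = 184.92 → 185

(67, 147, 185)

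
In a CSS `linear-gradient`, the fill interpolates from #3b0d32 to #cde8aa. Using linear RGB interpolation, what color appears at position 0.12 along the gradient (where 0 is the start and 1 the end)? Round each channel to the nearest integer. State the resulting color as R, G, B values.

#3b0d32 → (59, 13, 50); #cde8aa → (205, 232, 170).
R = 59 + 0.12 × (205 − 59) = 59 + 0.12 × 146 = 76.52 → 77
G = 13 + 0.12 × (232 − 13) = 13 + 0.12 × 219 = 39.28 → 39
B = 50 + 0.12 × (170 − 50) = 50 + 0.12 × 120 = 64.4 → 64
So the blended color is (77, 39, 64), about #4d2740.

(77, 39, 64)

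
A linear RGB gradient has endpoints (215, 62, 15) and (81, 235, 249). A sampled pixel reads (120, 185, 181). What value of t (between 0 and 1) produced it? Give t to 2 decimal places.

0.71

Invert the lerp on the B channel (largest span, 234): t = (181 − 15) / (249 − 15) = 166/234 = 0.7094.
Check on R: (120 − 215)/(81 − 215) = 0.709 ✓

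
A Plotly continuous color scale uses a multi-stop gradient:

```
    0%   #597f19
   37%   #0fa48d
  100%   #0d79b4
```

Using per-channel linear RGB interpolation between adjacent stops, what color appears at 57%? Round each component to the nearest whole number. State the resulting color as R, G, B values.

(14, 150, 153)

57% lies between the 37% and 100% stops, so the local fraction is t = (57 − 37)/(100 − 37) = 20/63 ≈ 0.3175.
#0fa48d → (15, 164, 141); #0d79b4 → (13, 121, 180).
R = 15 + 0.3175 × (13 − 15) = 14.365 → 14
G = 164 + 0.3175 × (121 − 164) = 150.347 → 150
B = 141 + 0.3175 × (180 − 141) = 153.382 → 153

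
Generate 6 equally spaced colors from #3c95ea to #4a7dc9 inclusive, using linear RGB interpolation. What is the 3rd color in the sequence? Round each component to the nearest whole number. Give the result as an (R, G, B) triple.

(66, 139, 221)

With 6 swatches and endpoints inclusive, swatch 3 sits at t = (3 − 1)/(6 − 1) = 2/5 ≈ 0.4.
#3c95ea → (60, 149, 234); #4a7dc9 → (74, 125, 201).
R = 60 + 0.4 × (74 − 60) = 65.6 → 66
G = 149 + 0.4 × (125 − 149) = 139.4 → 139
B = 234 + 0.4 × (201 − 234) = 220.8 → 221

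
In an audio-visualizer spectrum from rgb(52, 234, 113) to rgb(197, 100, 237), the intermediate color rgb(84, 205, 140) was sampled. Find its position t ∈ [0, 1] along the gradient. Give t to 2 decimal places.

0.22

Invert the lerp on the R channel (largest span, 145): t = (84 − 52) / (197 − 52) = 32/145 = 0.22069.
Check on G: (205 − 234)/(100 − 234) = 0.2164 ✓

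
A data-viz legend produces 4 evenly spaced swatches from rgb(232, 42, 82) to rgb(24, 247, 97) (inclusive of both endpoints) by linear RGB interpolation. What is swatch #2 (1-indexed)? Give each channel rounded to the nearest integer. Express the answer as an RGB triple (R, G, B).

(163, 110, 87)

With 4 swatches and endpoints inclusive, swatch 2 sits at t = (2 − 1)/(4 − 1) = 1/3 ≈ 0.3333.
R = 232 + 0.3333 × (24 − 232) = 162.674 → 163
G = 42 + 0.3333 × (247 − 42) = 110.326 → 110
B = 82 + 0.3333 × (97 − 82) = 86.999 → 87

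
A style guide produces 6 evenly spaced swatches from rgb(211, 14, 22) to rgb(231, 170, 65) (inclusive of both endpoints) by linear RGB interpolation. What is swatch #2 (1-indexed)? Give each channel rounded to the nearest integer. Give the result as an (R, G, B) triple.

(215, 45, 31)

With 6 swatches and endpoints inclusive, swatch 2 sits at t = (2 − 1)/(6 − 1) = 1/5 ≈ 0.2.
R = 211 + 0.2 × (231 − 211) = 215 → 215
G = 14 + 0.2 × (170 − 14) = 45.2 → 45
B = 22 + 0.2 × (65 − 22) = 30.6 → 31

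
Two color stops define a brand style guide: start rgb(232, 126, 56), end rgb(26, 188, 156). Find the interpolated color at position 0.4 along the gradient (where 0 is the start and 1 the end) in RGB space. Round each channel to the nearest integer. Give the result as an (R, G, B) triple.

R = 232 + 0.4 × (26 − 232) = 232 + 0.4 × -206 = 149.6 → 150
G = 126 + 0.4 × (188 − 126) = 126 + 0.4 × 62 = 150.8 → 151
B = 56 + 0.4 × (156 − 56) = 56 + 0.4 × 100 = 96 → 96

(150, 151, 96)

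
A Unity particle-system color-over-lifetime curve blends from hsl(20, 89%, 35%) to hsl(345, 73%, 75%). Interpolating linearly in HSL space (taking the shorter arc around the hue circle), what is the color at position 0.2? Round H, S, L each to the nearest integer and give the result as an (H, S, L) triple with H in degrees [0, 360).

Hue: 345 − 20 = 325°, but |325| > 180 so the shorter arc goes the other way: Δh = 325 − 360 = -35°.
H = 20 + 0.2 × (-35) = 13 → 13°
S = 89 + 0.2 × (73 − 89) = 85.8 → 86%
L = 35 + 0.2 × (75 − 35) = 43 → 43%

(13, 86, 43)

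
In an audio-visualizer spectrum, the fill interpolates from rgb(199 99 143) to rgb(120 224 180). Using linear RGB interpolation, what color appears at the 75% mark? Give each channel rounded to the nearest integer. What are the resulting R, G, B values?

(140, 193, 171)

75% corresponds to t = 0.75.
R = 199 + 0.75 × (120 − 199) = 199 + 0.75 × -79 = 139.75 → 140
G = 99 + 0.75 × (224 − 99) = 99 + 0.75 × 125 = 192.75 → 193
B = 143 + 0.75 × (180 − 143) = 143 + 0.75 × 37 = 170.75 → 171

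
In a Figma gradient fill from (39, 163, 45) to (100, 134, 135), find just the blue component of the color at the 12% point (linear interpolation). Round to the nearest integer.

56

B = 45 + 0.12 × (135 − 45) = 55.8 → 56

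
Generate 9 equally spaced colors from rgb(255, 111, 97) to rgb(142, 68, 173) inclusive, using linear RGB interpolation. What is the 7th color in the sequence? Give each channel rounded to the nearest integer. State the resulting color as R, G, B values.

With 9 swatches and endpoints inclusive, swatch 7 sits at t = (7 − 1)/(9 − 1) = 6/8 ≈ 0.75.
R = 255 + 0.75 × (142 − 255) = 170.25 → 170
G = 111 + 0.75 × (68 − 111) = 78.75 → 79
B = 97 + 0.75 × (173 − 97) = 154 → 154

(170, 79, 154)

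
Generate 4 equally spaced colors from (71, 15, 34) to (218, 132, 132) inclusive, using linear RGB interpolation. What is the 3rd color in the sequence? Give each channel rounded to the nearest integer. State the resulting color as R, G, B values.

(169, 93, 99)

With 4 swatches and endpoints inclusive, swatch 3 sits at t = (3 − 1)/(4 − 1) = 2/3 ≈ 0.6667.
R = 71 + 0.6667 × (218 − 71) = 169.005 → 169
G = 15 + 0.6667 × (132 − 15) = 93.004 → 93
B = 34 + 0.6667 × (132 − 34) = 99.337 → 99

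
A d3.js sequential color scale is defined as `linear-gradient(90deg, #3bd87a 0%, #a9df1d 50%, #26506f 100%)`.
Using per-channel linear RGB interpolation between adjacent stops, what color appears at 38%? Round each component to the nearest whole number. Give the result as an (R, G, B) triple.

(143, 221, 51)

38% lies between the 0% and 50% stops, so the local fraction is t = (38 − 0)/(50 − 0) = 38/50 ≈ 0.76.
#3bd87a → (59, 216, 122); #a9df1d → (169, 223, 29).
R = 59 + 0.76 × (169 − 59) = 142.6 → 143
G = 216 + 0.76 × (223 − 216) = 221.32 → 221
B = 122 + 0.76 × (29 − 122) = 51.32 → 51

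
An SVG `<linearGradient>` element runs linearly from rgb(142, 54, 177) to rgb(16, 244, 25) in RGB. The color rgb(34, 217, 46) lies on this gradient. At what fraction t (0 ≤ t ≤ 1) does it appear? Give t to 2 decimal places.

0.86

Invert the lerp on the G channel (largest span, 190): t = (217 − 54) / (244 − 54) = 163/190 = 0.85789.
Check on R: (34 − 142)/(16 − 142) = 0.8571 ✓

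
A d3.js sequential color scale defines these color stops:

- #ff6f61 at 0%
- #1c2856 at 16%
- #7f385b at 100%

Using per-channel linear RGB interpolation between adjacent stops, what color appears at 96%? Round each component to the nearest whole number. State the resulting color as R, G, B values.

96% lies between the 16% and 100% stops, so the local fraction is t = (96 − 16)/(100 − 16) = 80/84 ≈ 0.9524.
#1c2856 → (28, 40, 86); #7f385b → (127, 56, 91).
R = 28 + 0.9524 × (127 − 28) = 122.288 → 122
G = 40 + 0.9524 × (56 − 40) = 55.238 → 55
B = 86 + 0.9524 × (91 − 86) = 90.762 → 91

(122, 55, 91)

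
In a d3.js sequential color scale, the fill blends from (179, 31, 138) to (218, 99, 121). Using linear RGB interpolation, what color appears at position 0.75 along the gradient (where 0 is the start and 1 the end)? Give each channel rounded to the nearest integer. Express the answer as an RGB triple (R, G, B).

R = 179 + 0.75 × (218 − 179) = 179 + 0.75 × 39 = 208.25 → 208
G = 31 + 0.75 × (99 − 31) = 31 + 0.75 × 68 = 82 → 82
B = 138 + 0.75 × (121 − 138) = 138 + 0.75 × -17 = 125.25 → 125
So the blended color is (208, 82, 125), about #d0527d.

(208, 82, 125)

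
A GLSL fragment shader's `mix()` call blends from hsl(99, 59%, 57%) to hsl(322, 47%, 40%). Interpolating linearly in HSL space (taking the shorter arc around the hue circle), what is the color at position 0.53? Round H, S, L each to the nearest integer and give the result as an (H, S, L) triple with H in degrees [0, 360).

Hue: 322 − 99 = 223°, but |223| > 180 so the shorter arc goes the other way: Δh = 223 − 360 = -137°.
H = 99 + 0.53 × (-137) = 26.39 → 26°
S = 59 + 0.53 × (47 − 59) = 52.64 → 53%
L = 57 + 0.53 × (40 − 57) = 47.99 → 48%

(26, 53, 48)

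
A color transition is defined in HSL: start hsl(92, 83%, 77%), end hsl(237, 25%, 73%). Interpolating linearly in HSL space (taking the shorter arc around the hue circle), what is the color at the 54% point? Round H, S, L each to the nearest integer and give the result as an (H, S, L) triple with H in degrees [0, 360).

Hue arc: Δh = 237 − 92 = 145° (|Δh| ≤ 180, already the shorter path).
H = 92 + 0.54 × (145) = 170.3 → 170°
S = 83 + 0.54 × (25 − 83) = 51.68 → 52%
L = 77 + 0.54 × (73 − 77) = 74.84 → 75%

(170, 52, 75)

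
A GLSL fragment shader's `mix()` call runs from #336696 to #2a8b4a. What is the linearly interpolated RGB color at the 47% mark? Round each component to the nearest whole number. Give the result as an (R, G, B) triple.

(47, 119, 114)

#336696 → (51, 102, 150); #2a8b4a → (42, 139, 74).
47% corresponds to t = 0.47.
R = 51 + 0.47 × (42 − 51) = 51 + 0.47 × -9 = 46.77 → 47
G = 102 + 0.47 × (139 − 102) = 102 + 0.47 × 37 = 119.39 → 119
B = 150 + 0.47 × (74 − 150) = 150 + 0.47 × -76 = 114.28 → 114
So the blended color is (47, 119, 114), about #2f7772.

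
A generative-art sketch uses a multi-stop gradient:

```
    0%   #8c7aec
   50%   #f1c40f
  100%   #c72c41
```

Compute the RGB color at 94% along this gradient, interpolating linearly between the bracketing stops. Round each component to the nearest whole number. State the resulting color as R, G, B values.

94% lies between the 50% and 100% stops, so the local fraction is t = (94 − 50)/(100 − 50) = 44/50 ≈ 0.88.
#f1c40f → (241, 196, 15); #c72c41 → (199, 44, 65).
R = 241 + 0.88 × (199 − 241) = 204.04 → 204
G = 196 + 0.88 × (44 − 196) = 62.24 → 62
B = 15 + 0.88 × (65 − 15) = 59 → 59

(204, 62, 59)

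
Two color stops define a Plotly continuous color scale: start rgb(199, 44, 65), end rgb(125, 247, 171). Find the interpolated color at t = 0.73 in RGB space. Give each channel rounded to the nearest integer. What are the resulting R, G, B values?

(145, 192, 142)

R = 199 + 0.73 × (125 − 199) = 199 + 0.73 × -74 = 144.98 → 145
G = 44 + 0.73 × (247 − 44) = 44 + 0.73 × 203 = 192.19 → 192
B = 65 + 0.73 × (171 − 65) = 65 + 0.73 × 106 = 142.38 → 142
So the blended color is (145, 192, 142), about #91c08e.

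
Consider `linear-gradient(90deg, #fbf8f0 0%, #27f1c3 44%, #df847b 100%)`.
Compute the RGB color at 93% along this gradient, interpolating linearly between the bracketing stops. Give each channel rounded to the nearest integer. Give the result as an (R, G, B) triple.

93% lies between the 44% and 100% stops, so the local fraction is t = (93 − 44)/(100 − 44) = 49/56 ≈ 0.875.
#27f1c3 → (39, 241, 195); #df847b → (223, 132, 123).
R = 39 + 0.875 × (223 − 39) = 200 → 200
G = 241 + 0.875 × (132 − 241) = 145.625 → 146
B = 195 + 0.875 × (123 − 195) = 132 → 132

(200, 146, 132)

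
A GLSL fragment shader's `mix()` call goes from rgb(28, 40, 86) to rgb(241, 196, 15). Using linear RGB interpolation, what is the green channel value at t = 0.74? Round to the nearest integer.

G = 40 + 0.74 × (196 − 40) = 155.44 → 155

155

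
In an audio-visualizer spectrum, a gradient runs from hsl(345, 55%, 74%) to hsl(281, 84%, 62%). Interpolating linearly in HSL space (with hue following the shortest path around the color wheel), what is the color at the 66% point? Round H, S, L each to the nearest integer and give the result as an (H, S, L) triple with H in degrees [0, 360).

(303, 74, 66)

Hue arc: Δh = 281 − 345 = -64° (|Δh| ≤ 180, already the shorter path).
H = 345 + 0.66 × (-64) = 302.76 → 303°
S = 55 + 0.66 × (84 − 55) = 74.14 → 74%
L = 74 + 0.66 × (62 − 74) = 66.08 → 66%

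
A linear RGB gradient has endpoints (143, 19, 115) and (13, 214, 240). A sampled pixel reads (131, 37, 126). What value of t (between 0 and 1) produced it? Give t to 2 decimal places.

Invert the lerp on the G channel (largest span, 195): t = (37 − 19) / (214 − 19) = 18/195 = 0.092308.
Check on R: (131 − 143)/(13 − 143) = 0.09231 ✓

0.09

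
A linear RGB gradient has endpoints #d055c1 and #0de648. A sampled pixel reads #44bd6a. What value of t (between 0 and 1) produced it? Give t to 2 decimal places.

Invert the lerp on the R channel (largest span, 195): t = (68 − 208) / (13 − 208) = -140/-195 = 0.71795.
Check on G: (189 − 85)/(230 − 85) = 0.7172 ✓

0.72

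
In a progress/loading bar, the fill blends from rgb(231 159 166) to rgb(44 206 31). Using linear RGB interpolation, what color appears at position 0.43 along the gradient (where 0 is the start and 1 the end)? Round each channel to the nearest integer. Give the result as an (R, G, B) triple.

R = 231 + 0.43 × (44 − 231) = 231 + 0.43 × -187 = 150.59 → 151
G = 159 + 0.43 × (206 − 159) = 159 + 0.43 × 47 = 179.21 → 179
B = 166 + 0.43 × (31 − 166) = 166 + 0.43 × -135 = 107.95 → 108
So the blended color is (151, 179, 108), about #97b36c.

(151, 179, 108)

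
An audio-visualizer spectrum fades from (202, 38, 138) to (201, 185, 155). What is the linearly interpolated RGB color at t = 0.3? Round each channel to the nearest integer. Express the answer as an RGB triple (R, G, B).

R = 202 + 0.3 × (201 − 202) = 202 + 0.3 × -1 = 201.7 → 202
G = 38 + 0.3 × (185 − 38) = 38 + 0.3 × 147 = 82.1 → 82
B = 138 + 0.3 × (155 − 138) = 138 + 0.3 × 17 = 143.1 → 143

(202, 82, 143)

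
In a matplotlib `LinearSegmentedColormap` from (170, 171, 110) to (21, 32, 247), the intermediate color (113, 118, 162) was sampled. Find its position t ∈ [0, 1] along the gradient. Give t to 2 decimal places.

0.38

Invert the lerp on the R channel (largest span, 149): t = (113 − 170) / (21 − 170) = -57/-149 = 0.38255.
Check on G: (118 − 171)/(32 − 171) = 0.3813 ✓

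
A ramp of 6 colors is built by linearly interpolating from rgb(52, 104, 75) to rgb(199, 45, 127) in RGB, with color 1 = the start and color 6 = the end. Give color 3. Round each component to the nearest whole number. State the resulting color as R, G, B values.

(111, 80, 96)

With 6 swatches and endpoints inclusive, swatch 3 sits at t = (3 − 1)/(6 − 1) = 2/5 ≈ 0.4.
R = 52 + 0.4 × (199 − 52) = 110.8 → 111
G = 104 + 0.4 × (45 − 104) = 80.4 → 80
B = 75 + 0.4 × (127 − 75) = 95.8 → 96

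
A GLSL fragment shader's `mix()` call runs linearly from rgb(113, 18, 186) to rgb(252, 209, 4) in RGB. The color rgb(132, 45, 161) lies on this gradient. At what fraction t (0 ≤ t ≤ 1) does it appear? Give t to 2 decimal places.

0.14

Invert the lerp on the G channel (largest span, 191): t = (45 − 18) / (209 − 18) = 27/191 = 0.14136.
Check on R: (132 − 113)/(252 − 113) = 0.1367 ✓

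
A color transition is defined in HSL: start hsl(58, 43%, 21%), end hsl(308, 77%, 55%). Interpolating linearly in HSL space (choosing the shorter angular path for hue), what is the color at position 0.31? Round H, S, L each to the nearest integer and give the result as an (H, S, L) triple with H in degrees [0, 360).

Hue: 308 − 58 = 250°, but |250| > 180 so the shorter arc goes the other way: Δh = 250 − 360 = -110°.
H = 58 + 0.31 × (-110) = 23.9 → 24°
S = 43 + 0.31 × (77 − 43) = 53.54 → 54%
L = 21 + 0.31 × (55 − 21) = 31.54 → 32%

(24, 54, 32)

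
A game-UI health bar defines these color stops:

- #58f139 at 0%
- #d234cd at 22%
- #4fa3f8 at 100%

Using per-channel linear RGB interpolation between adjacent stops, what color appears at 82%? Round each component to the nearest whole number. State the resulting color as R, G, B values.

(109, 137, 238)

82% lies between the 22% and 100% stops, so the local fraction is t = (82 − 22)/(100 − 22) = 60/78 ≈ 0.7692.
#d234cd → (210, 52, 205); #4fa3f8 → (79, 163, 248).
R = 210 + 0.7692 × (79 − 210) = 109.235 → 109
G = 52 + 0.7692 × (163 − 52) = 137.381 → 137
B = 205 + 0.7692 × (248 − 205) = 238.076 → 238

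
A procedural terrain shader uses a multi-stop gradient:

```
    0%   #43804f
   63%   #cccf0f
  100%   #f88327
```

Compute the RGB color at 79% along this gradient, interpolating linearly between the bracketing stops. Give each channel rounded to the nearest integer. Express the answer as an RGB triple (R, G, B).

(223, 174, 25)

79% lies between the 63% and 100% stops, so the local fraction is t = (79 − 63)/(100 − 63) = 16/37 ≈ 0.4324.
#cccf0f → (204, 207, 15); #f88327 → (248, 131, 39).
R = 204 + 0.4324 × (248 − 204) = 223.026 → 223
G = 207 + 0.4324 × (131 − 207) = 174.138 → 174
B = 15 + 0.4324 × (39 − 15) = 25.378 → 25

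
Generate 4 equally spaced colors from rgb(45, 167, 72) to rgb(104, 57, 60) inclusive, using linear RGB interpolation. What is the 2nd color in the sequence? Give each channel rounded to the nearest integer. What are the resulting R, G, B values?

(65, 130, 68)

With 4 swatches and endpoints inclusive, swatch 2 sits at t = (2 − 1)/(4 − 1) = 1/3 ≈ 0.3333.
R = 45 + 0.3333 × (104 − 45) = 64.665 → 65
G = 167 + 0.3333 × (57 − 167) = 130.337 → 130
B = 72 + 0.3333 × (60 − 72) = 68 → 68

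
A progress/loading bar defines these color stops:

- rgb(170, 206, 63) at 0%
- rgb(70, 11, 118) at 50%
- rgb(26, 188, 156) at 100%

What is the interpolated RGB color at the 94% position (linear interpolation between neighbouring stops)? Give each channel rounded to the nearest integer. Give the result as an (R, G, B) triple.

(31, 167, 151)

94% lies between the 50% and 100% stops, so the local fraction is t = (94 − 50)/(100 − 50) = 44/50 ≈ 0.88.
R = 70 + 0.88 × (26 − 70) = 31.28 → 31
G = 11 + 0.88 × (188 − 11) = 166.76 → 167
B = 118 + 0.88 × (156 − 118) = 151.44 → 151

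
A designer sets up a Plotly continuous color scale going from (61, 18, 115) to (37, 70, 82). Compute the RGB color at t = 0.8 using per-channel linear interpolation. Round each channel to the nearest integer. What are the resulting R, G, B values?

R = 61 + 0.8 × (37 − 61) = 61 + 0.8 × -24 = 41.8 → 42
G = 18 + 0.8 × (70 − 18) = 18 + 0.8 × 52 = 59.6 → 60
B = 115 + 0.8 × (82 − 115) = 115 + 0.8 × -33 = 88.6 → 89

(42, 60, 89)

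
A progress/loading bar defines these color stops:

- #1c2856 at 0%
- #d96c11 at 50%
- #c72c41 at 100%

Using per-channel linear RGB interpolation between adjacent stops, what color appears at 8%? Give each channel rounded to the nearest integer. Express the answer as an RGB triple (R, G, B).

(58, 51, 75)

8% lies between the 0% and 50% stops, so the local fraction is t = (8 − 0)/(50 − 0) = 8/50 ≈ 0.16.
#1c2856 → (28, 40, 86); #d96c11 → (217, 108, 17).
R = 28 + 0.16 × (217 − 28) = 58.24 → 58
G = 40 + 0.16 × (108 − 40) = 50.88 → 51
B = 86 + 0.16 × (17 − 86) = 74.96 → 75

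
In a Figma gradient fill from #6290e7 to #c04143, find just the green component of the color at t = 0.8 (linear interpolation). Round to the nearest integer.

81

G₁ = 144 (from #6290e7), G₂ = 65 (from #c04143).
G = 144 + 0.8 × (65 − 144) = 80.8 → 81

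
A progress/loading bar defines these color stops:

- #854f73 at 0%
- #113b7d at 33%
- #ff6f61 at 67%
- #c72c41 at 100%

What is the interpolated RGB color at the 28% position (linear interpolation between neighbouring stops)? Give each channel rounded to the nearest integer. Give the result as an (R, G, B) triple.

28% lies between the 0% and 33% stops, so the local fraction is t = (28 − 0)/(33 − 0) = 28/33 ≈ 0.8485.
#854f73 → (133, 79, 115); #113b7d → (17, 59, 125).
R = 133 + 0.8485 × (17 − 133) = 34.574 → 35
G = 79 + 0.8485 × (59 − 79) = 62.03 → 62
B = 115 + 0.8485 × (125 − 115) = 123.485 → 123

(35, 62, 123)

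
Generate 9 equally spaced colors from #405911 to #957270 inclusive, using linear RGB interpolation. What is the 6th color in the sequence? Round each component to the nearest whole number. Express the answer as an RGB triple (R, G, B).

With 9 swatches and endpoints inclusive, swatch 6 sits at t = (6 − 1)/(9 − 1) = 5/8 ≈ 0.625.
#405911 → (64, 89, 17); #957270 → (149, 114, 112).
R = 64 + 0.625 × (149 − 64) = 117.125 → 117
G = 89 + 0.625 × (114 − 89) = 104.625 → 105
B = 17 + 0.625 × (112 − 17) = 76.375 → 76

(117, 105, 76)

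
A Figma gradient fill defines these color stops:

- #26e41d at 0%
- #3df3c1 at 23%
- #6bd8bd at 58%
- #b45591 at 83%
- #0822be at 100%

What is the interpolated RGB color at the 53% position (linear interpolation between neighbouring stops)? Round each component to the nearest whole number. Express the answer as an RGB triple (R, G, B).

53% lies between the 23% and 58% stops, so the local fraction is t = (53 − 23)/(58 − 23) = 30/35 ≈ 0.8571.
#3df3c1 → (61, 243, 193); #6bd8bd → (107, 216, 189).
R = 61 + 0.8571 × (107 − 61) = 100.427 → 100
G = 243 + 0.8571 × (216 − 243) = 219.858 → 220
B = 193 + 0.8571 × (189 − 193) = 189.572 → 190

(100, 220, 190)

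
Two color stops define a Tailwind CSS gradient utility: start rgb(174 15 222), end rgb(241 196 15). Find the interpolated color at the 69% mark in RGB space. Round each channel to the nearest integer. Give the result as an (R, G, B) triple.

(220, 140, 79)

69% corresponds to t = 0.69.
R = 174 + 0.69 × (241 − 174) = 174 + 0.69 × 67 = 220.23 → 220
G = 15 + 0.69 × (196 − 15) = 15 + 0.69 × 181 = 139.89 → 140
B = 222 + 0.69 × (15 − 222) = 222 + 0.69 × -207 = 79.17 → 79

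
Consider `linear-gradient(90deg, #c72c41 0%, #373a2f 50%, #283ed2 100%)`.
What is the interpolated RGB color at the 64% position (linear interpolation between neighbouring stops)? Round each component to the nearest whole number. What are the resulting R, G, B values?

(51, 59, 93)

64% lies between the 50% and 100% stops, so the local fraction is t = (64 − 50)/(100 − 50) = 14/50 ≈ 0.28.
#373a2f → (55, 58, 47); #283ed2 → (40, 62, 210).
R = 55 + 0.28 × (40 − 55) = 50.8 → 51
G = 58 + 0.28 × (62 − 58) = 59.12 → 59
B = 47 + 0.28 × (210 − 47) = 92.64 → 93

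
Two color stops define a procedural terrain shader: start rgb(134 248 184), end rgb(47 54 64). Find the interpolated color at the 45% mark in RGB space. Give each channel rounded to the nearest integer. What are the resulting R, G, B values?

(95, 161, 130)

45% corresponds to t = 0.45.
R = 134 + 0.45 × (47 − 134) = 134 + 0.45 × -87 = 94.85 → 95
G = 248 + 0.45 × (54 − 248) = 248 + 0.45 × -194 = 160.7 → 161
B = 184 + 0.45 × (64 − 184) = 184 + 0.45 × -120 = 130 → 130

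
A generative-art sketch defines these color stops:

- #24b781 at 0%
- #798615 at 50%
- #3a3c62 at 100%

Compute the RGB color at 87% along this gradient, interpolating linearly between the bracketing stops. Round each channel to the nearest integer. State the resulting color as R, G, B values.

(74, 79, 78)

87% lies between the 50% and 100% stops, so the local fraction is t = (87 − 50)/(100 − 50) = 37/50 ≈ 0.74.
#798615 → (121, 134, 21); #3a3c62 → (58, 60, 98).
R = 121 + 0.74 × (58 − 121) = 74.38 → 74
G = 134 + 0.74 × (60 − 134) = 79.24 → 79
B = 21 + 0.74 × (98 − 21) = 77.98 → 78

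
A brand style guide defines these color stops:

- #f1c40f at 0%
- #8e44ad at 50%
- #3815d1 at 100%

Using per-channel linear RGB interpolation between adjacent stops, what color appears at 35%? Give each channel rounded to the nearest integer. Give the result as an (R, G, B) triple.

(172, 106, 126)

35% lies between the 0% and 50% stops, so the local fraction is t = (35 − 0)/(50 − 0) = 35/50 ≈ 0.7.
#f1c40f → (241, 196, 15); #8e44ad → (142, 68, 173).
R = 241 + 0.7 × (142 − 241) = 171.7 → 172
G = 196 + 0.7 × (68 − 196) = 106.4 → 106
B = 15 + 0.7 × (173 − 15) = 125.6 → 126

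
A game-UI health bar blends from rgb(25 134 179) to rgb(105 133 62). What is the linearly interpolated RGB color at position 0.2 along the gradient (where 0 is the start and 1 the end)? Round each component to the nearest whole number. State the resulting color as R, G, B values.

R = 25 + 0.2 × (105 − 25) = 25 + 0.2 × 80 = 41 → 41
G = 134 + 0.2 × (133 − 134) = 134 + 0.2 × -1 = 133.8 → 134
B = 179 + 0.2 × (62 − 179) = 179 + 0.2 × -117 = 155.6 → 156

(41, 134, 156)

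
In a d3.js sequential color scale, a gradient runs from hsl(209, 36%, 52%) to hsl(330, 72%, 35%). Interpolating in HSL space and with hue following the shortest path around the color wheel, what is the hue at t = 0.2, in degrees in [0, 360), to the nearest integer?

Hue arc: Δh = 330 − 209 = 121° (|Δh| ≤ 180, already the shorter path).
H = 209 + 0.2 × (121) = 233.2 → 233°

233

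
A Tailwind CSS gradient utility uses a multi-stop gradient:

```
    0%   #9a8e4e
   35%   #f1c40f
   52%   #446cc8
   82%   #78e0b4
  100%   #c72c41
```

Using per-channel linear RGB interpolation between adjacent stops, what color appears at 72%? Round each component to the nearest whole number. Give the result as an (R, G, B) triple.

72% lies between the 52% and 82% stops, so the local fraction is t = (72 − 52)/(82 − 52) = 20/30 ≈ 0.6667.
#446cc8 → (68, 108, 200); #78e0b4 → (120, 224, 180).
R = 68 + 0.6667 × (120 − 68) = 102.668 → 103
G = 108 + 0.6667 × (224 − 108) = 185.337 → 185
B = 200 + 0.6667 × (180 − 200) = 186.666 → 187

(103, 185, 187)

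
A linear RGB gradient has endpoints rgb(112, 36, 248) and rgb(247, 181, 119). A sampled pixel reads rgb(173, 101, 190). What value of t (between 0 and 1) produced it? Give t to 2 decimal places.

Invert the lerp on the G channel (largest span, 145): t = (101 − 36) / (181 − 36) = 65/145 = 0.44828.
Check on R: (173 − 112)/(247 − 112) = 0.4519 ✓

0.45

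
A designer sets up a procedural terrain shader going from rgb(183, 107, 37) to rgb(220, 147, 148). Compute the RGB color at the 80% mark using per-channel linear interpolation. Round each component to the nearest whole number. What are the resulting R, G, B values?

(213, 139, 126)

80% corresponds to t = 0.8.
R = 183 + 0.8 × (220 − 183) = 183 + 0.8 × 37 = 212.6 → 213
G = 107 + 0.8 × (147 − 107) = 107 + 0.8 × 40 = 139 → 139
B = 37 + 0.8 × (148 − 37) = 37 + 0.8 × 111 = 125.8 → 126
So the blended color is (213, 139, 126), about #d58b7e.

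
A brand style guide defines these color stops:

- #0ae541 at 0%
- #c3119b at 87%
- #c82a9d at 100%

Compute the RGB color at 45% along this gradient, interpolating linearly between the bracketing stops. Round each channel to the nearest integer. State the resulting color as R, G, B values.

(106, 119, 112)

45% lies between the 0% and 87% stops, so the local fraction is t = (45 − 0)/(87 − 0) = 45/87 ≈ 0.5172.
#0ae541 → (10, 229, 65); #c3119b → (195, 17, 155).
R = 10 + 0.5172 × (195 − 10) = 105.682 → 106
G = 229 + 0.5172 × (17 − 229) = 119.354 → 119
B = 65 + 0.5172 × (155 − 65) = 111.548 → 112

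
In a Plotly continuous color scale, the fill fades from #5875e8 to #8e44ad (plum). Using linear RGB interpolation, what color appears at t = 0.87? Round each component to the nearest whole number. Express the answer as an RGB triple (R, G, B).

#5875e8 → (88, 117, 232); #8e44ad → (142, 68, 173).
R = 88 + 0.87 × (142 − 88) = 88 + 0.87 × 54 = 134.98 → 135
G = 117 + 0.87 × (68 − 117) = 117 + 0.87 × -49 = 74.37 → 74
B = 232 + 0.87 × (173 − 232) = 232 + 0.87 × -59 = 180.67 → 181

(135, 74, 181)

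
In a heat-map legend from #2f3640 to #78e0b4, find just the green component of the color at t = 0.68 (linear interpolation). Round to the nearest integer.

170

G₁ = 54 (from #2f3640), G₂ = 224 (from #78e0b4).
G = 54 + 0.68 × (224 − 54) = 169.6 → 170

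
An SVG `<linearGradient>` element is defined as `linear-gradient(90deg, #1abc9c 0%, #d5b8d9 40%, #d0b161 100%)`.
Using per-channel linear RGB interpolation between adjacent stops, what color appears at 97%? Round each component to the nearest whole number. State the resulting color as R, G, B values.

97% lies between the 40% and 100% stops, so the local fraction is t = (97 − 40)/(100 − 40) = 57/60 ≈ 0.95.
#d5b8d9 → (213, 184, 217); #d0b161 → (208, 177, 97).
R = 213 + 0.95 × (208 − 213) = 208.25 → 208
G = 184 + 0.95 × (177 − 184) = 177.35 → 177
B = 217 + 0.95 × (97 − 217) = 103 → 103

(208, 177, 103)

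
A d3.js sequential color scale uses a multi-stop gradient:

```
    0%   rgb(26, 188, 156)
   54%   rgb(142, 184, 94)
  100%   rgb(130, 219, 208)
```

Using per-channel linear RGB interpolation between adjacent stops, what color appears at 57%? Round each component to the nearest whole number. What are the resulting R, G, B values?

(141, 186, 101)

57% lies between the 54% and 100% stops, so the local fraction is t = (57 − 54)/(100 − 54) = 3/46 ≈ 0.0652.
R = 142 + 0.0652 × (130 − 142) = 141.218 → 141
G = 184 + 0.0652 × (219 − 184) = 186.282 → 186
B = 94 + 0.0652 × (208 − 94) = 101.433 → 101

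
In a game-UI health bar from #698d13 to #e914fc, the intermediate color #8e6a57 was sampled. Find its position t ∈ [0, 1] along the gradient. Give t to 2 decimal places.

Invert the lerp on the B channel (largest span, 233): t = (87 − 19) / (252 − 19) = 68/233 = 0.29185.
Check on R: (142 − 105)/(233 − 105) = 0.2891 ✓

0.29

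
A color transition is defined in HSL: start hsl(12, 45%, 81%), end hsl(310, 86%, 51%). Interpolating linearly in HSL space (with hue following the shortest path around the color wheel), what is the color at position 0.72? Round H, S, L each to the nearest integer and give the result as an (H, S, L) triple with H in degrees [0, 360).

Hue: 310 − 12 = 298°, but |298| > 180 so the shorter arc goes the other way: Δh = 298 − 360 = -62°.
H = 12 + 0.72 × (-62) = -32.64 → -33 → -33 mod 360 = 327°
S = 45 + 0.72 × (86 − 45) = 74.52 → 75%
L = 81 + 0.72 × (51 − 81) = 59.4 → 59%

(327, 75, 59)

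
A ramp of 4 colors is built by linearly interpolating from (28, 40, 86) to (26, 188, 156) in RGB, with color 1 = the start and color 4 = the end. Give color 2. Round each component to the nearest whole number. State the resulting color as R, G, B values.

(27, 89, 109)

With 4 swatches and endpoints inclusive, swatch 2 sits at t = (2 − 1)/(4 − 1) = 1/3 ≈ 0.3333.
R = 28 + 0.3333 × (26 − 28) = 27.333 → 27
G = 40 + 0.3333 × (188 − 40) = 89.328 → 89
B = 86 + 0.3333 × (156 − 86) = 109.331 → 109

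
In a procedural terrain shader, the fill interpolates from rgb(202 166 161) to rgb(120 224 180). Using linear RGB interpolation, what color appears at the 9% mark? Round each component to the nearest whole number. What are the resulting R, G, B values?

(195, 171, 163)

9% corresponds to t = 0.09.
R = 202 + 0.09 × (120 − 202) = 202 + 0.09 × -82 = 194.62 → 195
G = 166 + 0.09 × (224 − 166) = 166 + 0.09 × 58 = 171.22 → 171
B = 161 + 0.09 × (180 − 161) = 161 + 0.09 × 19 = 162.71 → 163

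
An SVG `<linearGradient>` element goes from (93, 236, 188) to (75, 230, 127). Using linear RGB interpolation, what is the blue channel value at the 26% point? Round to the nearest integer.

172

B = 188 + 0.26 × (127 − 188) = 172.14 → 172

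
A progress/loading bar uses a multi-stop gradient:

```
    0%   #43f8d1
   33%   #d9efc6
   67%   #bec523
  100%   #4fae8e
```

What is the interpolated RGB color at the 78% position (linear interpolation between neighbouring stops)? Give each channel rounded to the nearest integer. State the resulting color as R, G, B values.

(153, 189, 71)

78% lies between the 67% and 100% stops, so the local fraction is t = (78 − 67)/(100 − 67) = 11/33 ≈ 0.3333.
#bec523 → (190, 197, 35); #4fae8e → (79, 174, 142).
R = 190 + 0.3333 × (79 − 190) = 153.004 → 153
G = 197 + 0.3333 × (174 − 197) = 189.334 → 189
B = 35 + 0.3333 × (142 − 35) = 70.663 → 71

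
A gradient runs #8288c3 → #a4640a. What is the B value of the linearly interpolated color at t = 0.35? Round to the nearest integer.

130

B₁ = 195 (from #8288c3), B₂ = 10 (from #a4640a).
B = 195 + 0.35 × (10 − 195) = 130.25 → 130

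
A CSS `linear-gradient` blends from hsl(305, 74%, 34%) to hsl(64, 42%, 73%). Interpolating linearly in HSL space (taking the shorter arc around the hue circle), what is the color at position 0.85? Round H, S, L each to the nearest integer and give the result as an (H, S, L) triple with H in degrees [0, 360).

Hue: 64 − 305 = -241°, but |-241| > 180 so the shorter arc goes the other way: Δh = -241 + 360 = 119°.
H = 305 + 0.85 × (119) = 406.15 → 406 → 406 mod 360 = 46°
S = 74 + 0.85 × (42 − 74) = 46.8 → 47%
L = 34 + 0.85 × (73 − 34) = 67.15 → 67%

(46, 47, 67)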